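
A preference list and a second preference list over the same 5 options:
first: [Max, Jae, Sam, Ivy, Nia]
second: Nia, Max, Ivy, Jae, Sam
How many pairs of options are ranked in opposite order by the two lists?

There are 6 pairs.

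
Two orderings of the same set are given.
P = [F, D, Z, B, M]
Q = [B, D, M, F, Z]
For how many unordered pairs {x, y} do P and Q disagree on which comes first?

6

Assign each item its position (1..5) in the first ordering, then rewrite the second ordering as that position sequence:
positions: F→1, D→2, Z→3, B→4, M→5
second ordering as positions: [4, 2, 5, 1, 3]
Discordant pairs = inversions in this position sequence.
4: 2, 1, 3 → 3
2: 1 → 1
5: 1, 3 → 2
1: 0
3: 0
Total: 3 + 1 + 2 + 0 + 0 = 6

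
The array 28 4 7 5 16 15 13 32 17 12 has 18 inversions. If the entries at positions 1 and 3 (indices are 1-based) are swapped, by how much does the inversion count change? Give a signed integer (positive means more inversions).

Positions 1 and 3 hold 28 and 7; after swapping, the array is [7, 4, 28, 5, 16, 15, 13, 32, 17, 12].
Count, for each position, how many later elements it exceeds:
7 → 4, 5 → 2
4 → none → 0
28 → 5, 16, 15, 13, 17, 12 → 6
5 → none → 0
16 → 15, 13, 12 → 3
15 → 13, 12 → 2
13 → 12 → 1
32 → 17, 12 → 2
17 → 12 → 1
12 → none → 0
Sum: 2 + 0 + 6 + 0 + 3 + 2 + 1 + 2 + 1 + 0 = 17
Change: 17 − 18 = -1

-1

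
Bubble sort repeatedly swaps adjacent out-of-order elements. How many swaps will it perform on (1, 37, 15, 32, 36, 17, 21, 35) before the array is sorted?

Each adjacent swap fixes exactly one inversion, so the minimum swap count equals the number of inversions.
Count inversions — for each element, later elements that are smaller:
1: none → 0
37: 15, 32, 36, 17, 21, 35 → 6
15: none → 0
32: 17, 21 → 2
36: 17, 21, 35 → 3
17: none → 0
21: none → 0
35: none → 0
Total inversions: 0 + 6 + 0 + 2 + 3 + 0 + 0 + 0 = 11

There are 11 adjacent swaps.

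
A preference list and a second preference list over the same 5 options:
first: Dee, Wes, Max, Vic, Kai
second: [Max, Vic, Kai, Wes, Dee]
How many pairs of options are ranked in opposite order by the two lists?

7

Assign each item its position (1..5) in the first ordering, then rewrite the second ordering as that position sequence:
positions: Dee→1, Wes→2, Max→3, Vic→4, Kai→5
second ordering as positions: [3, 4, 5, 2, 1]
Discordant pairs = inversions in this position sequence.
3: 2, 1 → 2
4: 2, 1 → 2
5: 2, 1 → 2
2: 1 → 1
1: 0
Total: 2 + 2 + 2 + 1 + 0 = 7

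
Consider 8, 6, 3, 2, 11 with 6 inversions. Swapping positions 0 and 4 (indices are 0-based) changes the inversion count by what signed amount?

Positions 0 and 4 hold 8 and 11; after swapping, the array is [11, 6, 3, 2, 8].
Sweep left to right; for each value list the smaller values that follow it:
11 → 6, 3, 2, 8 → 4
6 → 3, 2 → 2
3 → 2 → 1
2 → none → 0
8 → none → 0
Sum: 4 + 2 + 1 + 0 + 0 = 7
Change: 7 − 6 = +1

+1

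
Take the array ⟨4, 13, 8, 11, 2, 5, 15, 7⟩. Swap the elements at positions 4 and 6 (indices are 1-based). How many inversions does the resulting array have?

Positions 4 and 6 hold 11 and 5; after swapping, the array is [4, 13, 8, 5, 2, 11, 15, 7].
For each element, count later entries that are smaller:
4 → 2 → 1
13 → 8, 5, 2, 11, 7 → 5
8 → 5, 2, 7 → 3
5 → 2 → 1
2 → none → 0
11 → 7 → 1
15 → 7 → 1
7 → none → 0
Sum: 1 + 5 + 3 + 1 + 0 + 1 + 1 + 0 = 12

There are 12 inversions.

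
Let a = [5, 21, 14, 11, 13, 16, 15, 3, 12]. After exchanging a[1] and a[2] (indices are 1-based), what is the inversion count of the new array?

Positions 1 and 2 hold 5 and 21; after swapping, the array is [21, 5, 14, 11, 13, 16, 15, 3, 12].
Sweep left to right; for each value list the smaller values that follow it:
21: 8
5: 1
14: 4
11: 1
13: 2
16: 3
15: 2
3: 0
12: 0
Sum: 8 + 1 + 4 + 1 + 2 + 3 + 2 + 0 + 0 = 21

There are 21 inversions.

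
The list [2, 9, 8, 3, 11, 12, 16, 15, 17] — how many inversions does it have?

4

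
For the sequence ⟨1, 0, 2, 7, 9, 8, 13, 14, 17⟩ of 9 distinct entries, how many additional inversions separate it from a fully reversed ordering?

Maximum inversions for 9 distinct elements is C(9, 2) = 9·8/2 = 36.
Current inversions — for each element, count later smaller elements:
1: 1
0: 0
2: 0
7: 0
9: 1
8: 0
13: 0
14: 0
17: 0
Current total: 1 + 0 + 0 + 0 + 1 + 0 + 0 + 0 + 0 = 2
Shortfall: 36 − 2 = 34

34 inversions short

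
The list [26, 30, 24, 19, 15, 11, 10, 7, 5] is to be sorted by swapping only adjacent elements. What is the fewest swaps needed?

The minimum number of adjacent swaps to sort an array equals its inversion count, since every such swap removes exactly one inversion.
Count inversions — for each element, later elements that are smaller:
26: 24, 19, 15, 11, 10, 7, 5 → 7
30: 24, 19, 15, 11, 10, 7, 5 → 7
24: 19, 15, 11, 10, 7, 5 → 6
19: 15, 11, 10, 7, 5 → 5
15: 11, 10, 7, 5 → 4
11: 10, 7, 5 → 3
10: 7, 5 → 2
7: 5 → 1
5: none → 0
Total inversions: 7 + 7 + 6 + 5 + 4 + 3 + 2 + 1 + 0 = 35

35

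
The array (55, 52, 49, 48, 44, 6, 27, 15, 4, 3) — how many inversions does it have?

43 out-of-order pairs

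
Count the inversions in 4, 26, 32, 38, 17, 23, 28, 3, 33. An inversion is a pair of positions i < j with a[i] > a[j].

16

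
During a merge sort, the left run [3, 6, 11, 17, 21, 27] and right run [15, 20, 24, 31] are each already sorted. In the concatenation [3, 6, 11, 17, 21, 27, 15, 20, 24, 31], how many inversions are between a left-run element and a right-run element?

There are 6 split inversions.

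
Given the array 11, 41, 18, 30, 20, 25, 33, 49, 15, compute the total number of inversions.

Inversions: 14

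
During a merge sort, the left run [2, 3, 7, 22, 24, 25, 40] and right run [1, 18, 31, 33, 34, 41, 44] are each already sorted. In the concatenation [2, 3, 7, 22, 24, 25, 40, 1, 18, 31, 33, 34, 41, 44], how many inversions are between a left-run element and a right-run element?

14 cross-inversions

Take each right-half value and tally the left-half values above it:
r = 1: 2, 3, 7, 22, 24, 25, 40 → 7
r = 18: 22, 24, 25, 40 → 4
r = 31: 40 → 1
r = 33: 40 → 1
r = 34: 40 → 1
r = 41: none → 0
r = 44: none → 0
Cross-inversions: 7 + 4 + 1 + 1 + 1 + 0 + 0 = 14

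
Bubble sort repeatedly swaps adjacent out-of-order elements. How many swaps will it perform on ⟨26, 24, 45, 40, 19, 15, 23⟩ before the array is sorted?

The minimum number of adjacent swaps to sort an array equals its inversion count, since every such swap removes exactly one inversion.
Count inversions — for each element, later elements that are smaller:
26: 24, 19, 15, 23 → 4
24: 19, 15, 23 → 3
45: 40, 19, 15, 23 → 4
40: 19, 15, 23 → 3
19: 15 → 1
15: none → 0
23: none → 0
Total inversions: 4 + 3 + 4 + 3 + 1 + 0 + 0 = 15

15 swaps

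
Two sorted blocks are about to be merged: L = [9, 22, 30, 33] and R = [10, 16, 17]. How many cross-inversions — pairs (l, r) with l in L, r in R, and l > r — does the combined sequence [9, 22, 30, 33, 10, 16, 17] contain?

9

Count, for every r in R, how many entries of L exceed r:
r = 10: 22, 30, 33 → 3
r = 16: 22, 30, 33 → 3
r = 17: 22, 30, 33 → 3
Cross-inversions: 3 + 3 + 3 = 9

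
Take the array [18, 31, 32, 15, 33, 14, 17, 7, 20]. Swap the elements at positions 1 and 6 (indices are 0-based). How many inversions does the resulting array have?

21

Positions 1 and 6 hold 31 and 17; after swapping, the array is [18, 17, 32, 15, 33, 14, 31, 7, 20].
Count, for each position, how many later elements it exceeds:
18: 4
17: 3
32: 5
15: 2
33: 4
14: 1
31: 2
7: 0
20: 0
Sum: 4 + 3 + 5 + 2 + 4 + 1 + 2 + 0 + 0 = 21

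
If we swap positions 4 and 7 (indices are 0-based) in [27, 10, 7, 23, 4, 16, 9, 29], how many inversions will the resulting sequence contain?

19

Positions 4 and 7 hold 4 and 29; after swapping, the array is [27, 10, 7, 23, 29, 16, 9, 4].
For each element, count later entries that are smaller:
27 → 10, 7, 23, 16, 9, 4 → 6
10 → 7, 9, 4 → 3
7 → 4 → 1
23 → 16, 9, 4 → 3
29 → 16, 9, 4 → 3
16 → 9, 4 → 2
9 → 4 → 1
4 → none → 0
Sum: 6 + 3 + 1 + 3 + 3 + 2 + 1 + 0 = 19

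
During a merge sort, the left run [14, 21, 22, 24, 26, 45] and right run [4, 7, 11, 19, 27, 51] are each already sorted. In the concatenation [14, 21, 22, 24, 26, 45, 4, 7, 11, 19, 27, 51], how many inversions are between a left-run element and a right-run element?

There are 24 cross-inversions.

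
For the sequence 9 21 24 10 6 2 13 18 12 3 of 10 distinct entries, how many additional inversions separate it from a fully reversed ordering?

18 inversions short

Maximum inversions for 10 distinct elements is C(10, 2) = 10·9/2 = 45.
Current inversions — for each element, count later smaller elements:
9: 3
21: 7
24: 7
10: 3
6: 2
2: 0
13: 2
18: 2
12: 1
3: 0
Current total: 3 + 7 + 7 + 3 + 2 + 0 + 2 + 2 + 1 + 0 = 27
Shortfall: 45 − 27 = 18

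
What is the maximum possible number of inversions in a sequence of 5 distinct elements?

The maximum occurs when the array is in strictly decreasing order: every one of the C(5, 2) pairs is inverted.
C(5, 2) = 5·4/2 = 10

10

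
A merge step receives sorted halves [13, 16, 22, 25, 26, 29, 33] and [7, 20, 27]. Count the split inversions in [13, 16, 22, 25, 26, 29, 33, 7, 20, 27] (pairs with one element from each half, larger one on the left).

14

For each element r of the right run, count left-run elements greater than r:
r = 7: 13, 16, 22, 25, 26, 29, 33 → 7
r = 20: 22, 25, 26, 29, 33 → 5
r = 27: 29, 33 → 2
Cross-inversions: 7 + 5 + 2 = 14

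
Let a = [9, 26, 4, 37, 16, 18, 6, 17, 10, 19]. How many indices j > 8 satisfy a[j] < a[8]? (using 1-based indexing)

1 such element

The element at index 8 is 17.
Elements after it: 10, 19
Those smaller than 17: 10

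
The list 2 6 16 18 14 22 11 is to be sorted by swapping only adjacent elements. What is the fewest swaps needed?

Each adjacent swap fixes exactly one inversion, so the minimum swap count equals the number of inversions.
Count inversions — for each element, later elements that are smaller:
2: none → 0
6: none → 0
16: 14, 11 → 2
18: 14, 11 → 2
14: 11 → 1
22: 11 → 1
11: none → 0
Total inversions: 0 + 0 + 2 + 2 + 1 + 1 + 0 = 6

6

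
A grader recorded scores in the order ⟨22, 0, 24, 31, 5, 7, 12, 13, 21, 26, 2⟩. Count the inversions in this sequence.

For each element, count later entries that are smaller:
22 → 0, 5, 7, 12, 13, 21, 2 → 7
0 → none → 0
24 → 5, 7, 12, 13, 21, 2 → 6
31 → 5, 7, 12, 13, 21, 26, 2 → 7
5 → 2 → 1
7 → 2 → 1
12 → 2 → 1
13 → 2 → 1
21 → 2 → 1
26 → 2 → 1
2 → none → 0
Sum: 7 + 0 + 6 + 7 + 1 + 1 + 1 + 1 + 1 + 1 + 0 = 26

26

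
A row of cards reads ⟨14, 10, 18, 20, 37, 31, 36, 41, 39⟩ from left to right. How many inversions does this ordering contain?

Element-by-element contributions:
14: 1
10: 0
18: 0
20: 0
37: 2
31: 0
36: 0
41: 1
39: 0
Sum: 1 + 0 + 0 + 0 + 2 + 0 + 0 + 1 + 0 = 4

4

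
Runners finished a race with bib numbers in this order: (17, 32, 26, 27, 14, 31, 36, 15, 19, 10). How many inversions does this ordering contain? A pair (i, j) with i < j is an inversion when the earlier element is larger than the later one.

27 out-of-order pairs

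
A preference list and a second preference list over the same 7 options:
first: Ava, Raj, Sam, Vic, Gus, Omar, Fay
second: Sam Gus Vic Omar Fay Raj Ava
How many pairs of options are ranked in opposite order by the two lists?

12 pairs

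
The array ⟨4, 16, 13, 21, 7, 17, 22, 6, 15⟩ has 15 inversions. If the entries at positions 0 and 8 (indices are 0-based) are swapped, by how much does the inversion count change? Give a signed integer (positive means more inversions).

+7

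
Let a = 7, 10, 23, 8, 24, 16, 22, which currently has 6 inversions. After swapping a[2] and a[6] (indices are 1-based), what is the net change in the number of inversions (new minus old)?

Positions 2 and 6 hold 10 and 16; after swapping, the array is [7, 16, 23, 8, 24, 10, 22].
Element-by-element contributions:
7 → none → 0
16 → 8, 10 → 2
23 → 8, 10, 22 → 3
8 → none → 0
24 → 10, 22 → 2
10 → none → 0
22 → none → 0
Sum: 0 + 2 + 3 + 0 + 2 + 0 + 0 = 7
Change: 7 − 6 = +1

+1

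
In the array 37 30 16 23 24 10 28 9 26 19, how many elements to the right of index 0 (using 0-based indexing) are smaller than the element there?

The element at index 0 is 37.
Elements after it: 30, 16, 23, 24, 10, 28, 9, 26, 19
Those smaller than 37: 30, 16, 23, 24, 10, 28, 9, 26, 19

9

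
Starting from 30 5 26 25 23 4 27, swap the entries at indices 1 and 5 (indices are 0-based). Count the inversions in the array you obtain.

12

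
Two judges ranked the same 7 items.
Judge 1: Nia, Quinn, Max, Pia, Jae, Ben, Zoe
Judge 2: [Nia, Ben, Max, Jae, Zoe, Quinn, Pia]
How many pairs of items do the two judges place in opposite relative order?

Assign each item its position (1..7) in the first ordering, then rewrite the second ordering as that position sequence:
positions: Nia→1, Quinn→2, Max→3, Pia→4, Jae→5, Ben→6, Zoe→7
second ordering as positions: [1, 6, 3, 5, 7, 2, 4]
Discordant pairs = inversions in this position sequence.
1: 0
6: 3, 5, 2, 4 → 4
3: 2 → 1
5: 2, 4 → 2
7: 2, 4 → 2
2: 0
4: 0
Total: 0 + 4 + 1 + 2 + 2 + 0 + 0 = 9

9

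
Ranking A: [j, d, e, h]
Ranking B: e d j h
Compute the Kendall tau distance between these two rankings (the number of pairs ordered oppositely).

3

Assign each item its position (1..4) in the first ordering, then rewrite the second ordering as that position sequence:
positions: j→1, d→2, e→3, h→4
second ordering as positions: [3, 2, 1, 4]
Discordant pairs = inversions in this position sequence.
3: 2, 1 → 2
2: 1 → 1
1: 0
4: 0
Total: 2 + 1 + 0 + 0 = 3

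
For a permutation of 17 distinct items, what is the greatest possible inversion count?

136 inversions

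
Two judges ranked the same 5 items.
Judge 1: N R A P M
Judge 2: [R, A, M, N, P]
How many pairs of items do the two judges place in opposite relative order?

4 discordant pairs

Assign each item its position (1..5) in the first ordering, then rewrite the second ordering as that position sequence:
positions: N→1, R→2, A→3, P→4, M→5
second ordering as positions: [2, 3, 5, 1, 4]
Discordant pairs = inversions in this position sequence.
2: 1 → 1
3: 1 → 1
5: 1, 4 → 2
1: 0
4: 0
Total: 1 + 1 + 2 + 0 + 0 = 4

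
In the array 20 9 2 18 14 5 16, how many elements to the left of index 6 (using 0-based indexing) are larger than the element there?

2 such elements

The element at index 6 is 16.
Elements before it: 20, 9, 2, 18, 14, 5
Those larger than 16: 20, 18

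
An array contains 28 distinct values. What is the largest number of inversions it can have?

378

A reversed (strictly descending) arrangement makes every pair an inversion, giving C(28, 2) inversions.
C(28, 2) = 28·27/2 = 378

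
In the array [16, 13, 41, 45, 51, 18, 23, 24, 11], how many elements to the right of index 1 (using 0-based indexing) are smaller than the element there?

The element at index 1 is 13.
Elements after it: 41, 45, 51, 18, 23, 24, 11
Those smaller than 13: 11

1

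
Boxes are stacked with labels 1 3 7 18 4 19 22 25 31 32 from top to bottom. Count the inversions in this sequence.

For each element, count later entries that are smaller:
1: 0
3: 0
7: 1
18: 1
4: 0
19: 0
22: 0
25: 0
31: 0
32: 0
Sum: 0 + 0 + 1 + 1 + 0 + 0 + 0 + 0 + 0 + 0 = 2

2 out-of-order pairs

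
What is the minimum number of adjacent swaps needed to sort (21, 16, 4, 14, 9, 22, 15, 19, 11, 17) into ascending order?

22

The minimum number of adjacent swaps to sort an array equals its inversion count, since every such swap removes exactly one inversion.
Count inversions — for each element, later elements that are smaller:
21: 16, 4, 14, 9, 15, 19, 11, 17 → 8
16: 4, 14, 9, 15, 11 → 5
4: none → 0
14: 9, 11 → 2
9: none → 0
22: 15, 19, 11, 17 → 4
15: 11 → 1
19: 11, 17 → 2
11: none → 0
17: none → 0
Total inversions: 8 + 5 + 0 + 2 + 0 + 4 + 1 + 2 + 0 + 0 = 22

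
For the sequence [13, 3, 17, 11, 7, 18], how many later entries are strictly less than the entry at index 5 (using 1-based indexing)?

0 such elements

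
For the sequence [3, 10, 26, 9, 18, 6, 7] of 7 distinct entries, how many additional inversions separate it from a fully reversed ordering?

Maximum inversions for 7 distinct elements is C(7, 2) = 7·6/2 = 21.
Current inversions — for each element, count later smaller elements:
3: 0
10: 3
26: 4
9: 2
18: 2
6: 0
7: 0
Current total: 0 + 3 + 4 + 2 + 2 + 0 + 0 = 11
Shortfall: 21 − 11 = 10

10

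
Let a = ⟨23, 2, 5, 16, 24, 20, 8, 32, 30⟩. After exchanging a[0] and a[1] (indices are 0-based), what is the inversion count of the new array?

Positions 0 and 1 hold 23 and 2; after swapping, the array is [2, 23, 5, 16, 24, 20, 8, 32, 30].
Sweep left to right; for each value list the smaller values that follow it:
2 → none → 0
23 → 5, 16, 20, 8 → 4
5 → none → 0
16 → 8 → 1
24 → 20, 8 → 2
20 → 8 → 1
8 → none → 0
32 → 30 → 1
30 → none → 0
Sum: 0 + 4 + 0 + 1 + 2 + 1 + 0 + 1 + 0 = 9

9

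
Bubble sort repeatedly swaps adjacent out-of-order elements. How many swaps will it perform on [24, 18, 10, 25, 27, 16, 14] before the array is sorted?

The minimum number of adjacent swaps to sort an array equals its inversion count, since every such swap removes exactly one inversion.
Count inversions — for each element, later elements that are smaller:
24: 18, 10, 16, 14 → 4
18: 10, 16, 14 → 3
10: none → 0
25: 16, 14 → 2
27: 16, 14 → 2
16: 14 → 1
14: none → 0
Total inversions: 4 + 3 + 0 + 2 + 2 + 1 + 0 = 12

12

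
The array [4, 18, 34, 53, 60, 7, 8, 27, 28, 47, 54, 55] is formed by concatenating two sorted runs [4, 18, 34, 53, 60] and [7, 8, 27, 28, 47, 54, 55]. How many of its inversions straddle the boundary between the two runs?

18 cross-inversions

Take each right-half value and tally the left-half values above it:
r = 7: 18, 34, 53, 60 → 4
r = 8: 18, 34, 53, 60 → 4
r = 27: 34, 53, 60 → 3
r = 28: 34, 53, 60 → 3
r = 47: 53, 60 → 2
r = 54: 60 → 1
r = 55: 60 → 1
Cross-inversions: 4 + 4 + 3 + 3 + 2 + 1 + 1 = 18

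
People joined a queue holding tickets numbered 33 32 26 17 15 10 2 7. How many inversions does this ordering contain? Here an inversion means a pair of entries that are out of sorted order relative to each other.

Sweep left to right; for each value list the smaller values that follow it:
33 → 32, 26, 17, 15, 10, 2, 7 → 7
32 → 26, 17, 15, 10, 2, 7 → 6
26 → 17, 15, 10, 2, 7 → 5
17 → 15, 10, 2, 7 → 4
15 → 10, 2, 7 → 3
10 → 2, 7 → 2
2 → none → 0
7 → none → 0
Sum: 7 + 6 + 5 + 4 + 3 + 2 + 0 + 0 = 27

27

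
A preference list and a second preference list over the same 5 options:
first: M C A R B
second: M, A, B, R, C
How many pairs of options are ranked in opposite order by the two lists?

Assign each item its position (1..5) in the first ordering, then rewrite the second ordering as that position sequence:
positions: M→1, C→2, A→3, R→4, B→5
second ordering as positions: [1, 3, 5, 4, 2]
Discordant pairs = inversions in this position sequence.
1: 0
3: 2 → 1
5: 4, 2 → 2
4: 2 → 1
2: 0
Total: 0 + 1 + 2 + 1 + 0 = 4

4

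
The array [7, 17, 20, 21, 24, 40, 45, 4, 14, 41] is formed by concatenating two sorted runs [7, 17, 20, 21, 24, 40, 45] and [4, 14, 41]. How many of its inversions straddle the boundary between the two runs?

14

For each element r of the right run, count left-run elements greater than r:
r = 4: 7, 17, 20, 21, 24, 40, 45 → 7
r = 14: 17, 20, 21, 24, 40, 45 → 6
r = 41: 45 → 1
Cross-inversions: 7 + 6 + 1 = 14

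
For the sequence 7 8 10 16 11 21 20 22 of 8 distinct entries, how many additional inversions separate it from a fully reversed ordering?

26

Maximum inversions for 8 distinct elements is C(8, 2) = 8·7/2 = 28.
Current inversions — for each element, count later smaller elements:
7: 0
8: 0
10: 0
16: 1
11: 0
21: 1
20: 0
22: 0
Current total: 0 + 0 + 0 + 1 + 0 + 1 + 0 + 0 = 2
Shortfall: 28 − 2 = 26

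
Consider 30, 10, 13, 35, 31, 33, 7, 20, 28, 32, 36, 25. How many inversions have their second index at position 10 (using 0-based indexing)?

0

The element at index 10 is 36.
Elements before it: 30, 10, 13, 35, 31, 33, 7, 20, 28, 32
None of them are larger than 36.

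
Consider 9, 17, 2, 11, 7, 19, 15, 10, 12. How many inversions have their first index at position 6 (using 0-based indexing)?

2 such elements

The element at index 6 is 15.
Elements after it: 10, 12
Those smaller than 15: 10, 12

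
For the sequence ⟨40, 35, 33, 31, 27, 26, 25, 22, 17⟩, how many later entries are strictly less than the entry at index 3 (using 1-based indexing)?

The element at index 3 is 33.
Elements after it: 31, 27, 26, 25, 22, 17
Those smaller than 33: 31, 27, 26, 25, 22, 17

6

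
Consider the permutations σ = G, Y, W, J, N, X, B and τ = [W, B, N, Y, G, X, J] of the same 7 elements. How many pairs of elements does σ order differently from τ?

12

Assign each item its position (1..7) in the first ordering, then rewrite the second ordering as that position sequence:
positions: G→1, Y→2, W→3, J→4, N→5, X→6, B→7
second ordering as positions: [3, 7, 5, 2, 1, 6, 4]
Discordant pairs = inversions in this position sequence.
3: 2, 1 → 2
7: 5, 2, 1, 6, 4 → 5
5: 2, 1, 4 → 3
2: 1 → 1
1: 0
6: 4 → 1
4: 0
Total: 2 + 5 + 3 + 1 + 0 + 1 + 0 = 12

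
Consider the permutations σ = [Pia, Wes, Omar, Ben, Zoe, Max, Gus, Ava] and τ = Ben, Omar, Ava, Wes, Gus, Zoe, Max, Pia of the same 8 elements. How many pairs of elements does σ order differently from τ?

16 discordant pairs

Assign each item its position (1..8) in the first ordering, then rewrite the second ordering as that position sequence:
positions: Pia→1, Wes→2, Omar→3, Ben→4, Zoe→5, Max→6, Gus→7, Ava→8
second ordering as positions: [4, 3, 8, 2, 7, 5, 6, 1]
Discordant pairs = inversions in this position sequence.
4: 3, 2, 1 → 3
3: 2, 1 → 2
8: 2, 7, 5, 6, 1 → 5
2: 1 → 1
7: 5, 6, 1 → 3
5: 1 → 1
6: 1 → 1
1: 0
Total: 3 + 2 + 5 + 1 + 3 + 1 + 1 + 0 = 16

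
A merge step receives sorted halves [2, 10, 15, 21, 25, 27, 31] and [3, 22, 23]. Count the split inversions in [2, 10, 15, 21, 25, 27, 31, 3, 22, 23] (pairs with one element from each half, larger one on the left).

For each element r of the right run, count left-run elements greater than r:
r = 3: 10, 15, 21, 25, 27, 31 → 6
r = 22: 25, 27, 31 → 3
r = 23: 25, 27, 31 → 3
Cross-inversions: 6 + 3 + 3 = 12

12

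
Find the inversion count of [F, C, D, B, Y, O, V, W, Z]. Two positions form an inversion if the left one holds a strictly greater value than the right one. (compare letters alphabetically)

Inversions: 8

Sweep left to right; for each value list the smaller values that follow it:
F → C, D, B → 3
C → B → 1
D → B → 1
B → none → 0
Y → O, V, W → 3
O → none → 0
V → none → 0
W → none → 0
Z → none → 0
Sum: 3 + 1 + 1 + 0 + 3 + 0 + 0 + 0 + 0 = 8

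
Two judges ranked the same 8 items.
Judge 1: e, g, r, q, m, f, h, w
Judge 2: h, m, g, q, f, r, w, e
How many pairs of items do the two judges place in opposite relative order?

17

Assign each item its position (1..8) in the first ordering, then rewrite the second ordering as that position sequence:
positions: e→1, g→2, r→3, q→4, m→5, f→6, h→7, w→8
second ordering as positions: [7, 5, 2, 4, 6, 3, 8, 1]
Discordant pairs = inversions in this position sequence.
7: 5, 2, 4, 6, 3, 1 → 6
5: 2, 4, 3, 1 → 4
2: 1 → 1
4: 3, 1 → 2
6: 3, 1 → 2
3: 1 → 1
8: 1 → 1
1: 0
Total: 6 + 4 + 1 + 2 + 2 + 1 + 1 + 0 = 17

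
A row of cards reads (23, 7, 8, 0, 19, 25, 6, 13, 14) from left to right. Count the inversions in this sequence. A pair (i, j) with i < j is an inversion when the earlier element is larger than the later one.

Count, for each position, how many later elements it exceeds:
23: 7
7: 2
8: 2
0: 0
19: 3
25: 3
6: 0
13: 0
14: 0
Sum: 7 + 2 + 2 + 0 + 3 + 3 + 0 + 0 + 0 = 17

17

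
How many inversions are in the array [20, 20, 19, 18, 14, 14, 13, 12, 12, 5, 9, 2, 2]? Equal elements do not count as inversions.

73

Sweep left to right; for each value list the smaller values that follow it:
20: 11
20: 11
19: 10
18: 9
14: 7
14: 7
13: 6
12: 4
12: 4
5: 2
9: 2
2: 0
2: 0
Sum: 11 + 11 + 10 + 9 + 7 + 7 + 6 + 4 + 4 + 2 + 2 + 0 + 0 = 73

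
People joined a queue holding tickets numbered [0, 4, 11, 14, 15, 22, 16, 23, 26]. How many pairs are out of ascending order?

For each element, count later entries that are smaller:
0: 0
4: 0
11: 0
14: 0
15: 0
22: 1
16: 0
23: 0
26: 0
Sum: 0 + 0 + 0 + 0 + 0 + 1 + 0 + 0 + 0 = 1

1 inversion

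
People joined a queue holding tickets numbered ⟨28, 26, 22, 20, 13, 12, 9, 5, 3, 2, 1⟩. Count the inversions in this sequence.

Element-by-element contributions:
28: 10
26: 9
22: 8
20: 7
13: 6
12: 5
9: 4
5: 3
3: 2
2: 1
1: 0
Sum: 10 + 9 + 8 + 7 + 6 + 5 + 4 + 3 + 2 + 1 + 0 = 55

55 out-of-order pairs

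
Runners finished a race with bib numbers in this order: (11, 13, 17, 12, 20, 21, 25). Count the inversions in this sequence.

Count, for each position, how many later elements it exceeds:
11 → none → 0
13 → 12 → 1
17 → 12 → 1
12 → none → 0
20 → none → 0
21 → none → 0
25 → none → 0
Sum: 0 + 1 + 1 + 0 + 0 + 0 + 0 = 2

2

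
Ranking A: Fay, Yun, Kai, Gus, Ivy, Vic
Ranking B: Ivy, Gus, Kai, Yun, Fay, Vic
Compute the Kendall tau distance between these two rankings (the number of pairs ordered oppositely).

10 discordant pairs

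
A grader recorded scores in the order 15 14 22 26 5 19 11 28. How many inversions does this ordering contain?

Element-by-element contributions:
15: 3
14: 2
22: 3
26: 3
5: 0
19: 1
11: 0
28: 0
Sum: 3 + 2 + 3 + 3 + 0 + 1 + 0 + 0 = 12

12 out-of-order pairs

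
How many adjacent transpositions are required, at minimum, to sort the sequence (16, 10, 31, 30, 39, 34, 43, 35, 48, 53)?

There are 5 adjacent swaps.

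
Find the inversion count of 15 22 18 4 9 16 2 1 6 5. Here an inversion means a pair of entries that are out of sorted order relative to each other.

There are 33 inversions.

Count, for each position, how many later elements it exceeds:
15 → 4, 9, 2, 1, 6, 5 → 6
22 → 18, 4, 9, 16, 2, 1, 6, 5 → 8
18 → 4, 9, 16, 2, 1, 6, 5 → 7
4 → 2, 1 → 2
9 → 2, 1, 6, 5 → 4
16 → 2, 1, 6, 5 → 4
2 → 1 → 1
1 → none → 0
6 → 5 → 1
5 → none → 0
Sum: 6 + 8 + 7 + 2 + 4 + 4 + 1 + 0 + 1 + 0 = 33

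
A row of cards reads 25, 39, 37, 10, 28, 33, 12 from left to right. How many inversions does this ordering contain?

There are 13 out-of-order pairs.

Count, for each position, how many later elements it exceeds:
25 → 10, 12 → 2
39 → 37, 10, 28, 33, 12 → 5
37 → 10, 28, 33, 12 → 4
10 → none → 0
28 → 12 → 1
33 → 12 → 1
12 → none → 0
Sum: 2 + 5 + 4 + 0 + 1 + 1 + 0 = 13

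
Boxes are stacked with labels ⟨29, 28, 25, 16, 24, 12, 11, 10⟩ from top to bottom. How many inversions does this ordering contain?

27

Sweep left to right; for each value list the smaller values that follow it:
29: 7
28: 6
25: 5
16: 3
24: 3
12: 2
11: 1
10: 0
Sum: 7 + 6 + 5 + 3 + 3 + 2 + 1 + 0 = 27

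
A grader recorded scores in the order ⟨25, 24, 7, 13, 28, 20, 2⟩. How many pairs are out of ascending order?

14

For each element, count later entries that are smaller:
25: 5
24: 4
7: 1
13: 1
28: 2
20: 1
2: 0
Sum: 5 + 4 + 1 + 1 + 2 + 1 + 0 = 14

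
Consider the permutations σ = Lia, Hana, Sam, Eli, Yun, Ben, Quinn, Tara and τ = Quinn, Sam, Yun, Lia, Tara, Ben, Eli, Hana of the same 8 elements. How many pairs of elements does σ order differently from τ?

Assign each item its position (1..8) in the first ordering, then rewrite the second ordering as that position sequence:
positions: Lia→1, Hana→2, Sam→3, Eli→4, Yun→5, Ben→6, Quinn→7, Tara→8
second ordering as positions: [7, 3, 5, 1, 8, 6, 4, 2]
Discordant pairs = inversions in this position sequence.
7: 3, 5, 1, 6, 4, 2 → 6
3: 1, 2 → 2
5: 1, 4, 2 → 3
1: 0
8: 6, 4, 2 → 3
6: 4, 2 → 2
4: 2 → 1
2: 0
Total: 6 + 2 + 3 + 0 + 3 + 2 + 1 + 0 = 17

17 discordant pairs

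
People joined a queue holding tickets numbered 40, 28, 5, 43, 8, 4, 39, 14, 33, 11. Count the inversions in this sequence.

Inversions: 26

For each element, count later entries that are smaller:
40: 8
28: 5
5: 1
43: 6
8: 1
4: 0
39: 3
14: 1
33: 1
11: 0
Sum: 8 + 5 + 1 + 6 + 1 + 0 + 3 + 1 + 1 + 0 = 26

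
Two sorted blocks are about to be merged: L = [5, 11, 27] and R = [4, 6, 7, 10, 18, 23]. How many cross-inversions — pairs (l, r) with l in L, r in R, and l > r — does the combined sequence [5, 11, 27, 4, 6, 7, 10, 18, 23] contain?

Split inversions: 11

Count, for every r in R, how many entries of L exceed r:
r = 4: 5, 11, 27 → 3
r = 6: 11, 27 → 2
r = 7: 11, 27 → 2
r = 10: 11, 27 → 2
r = 18: 27 → 1
r = 23: 27 → 1
Cross-inversions: 3 + 2 + 2 + 2 + 1 + 1 = 11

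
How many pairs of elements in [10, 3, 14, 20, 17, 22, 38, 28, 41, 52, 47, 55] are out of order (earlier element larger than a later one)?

For each element, count later entries that are smaller:
10 → 3 → 1
3 → none → 0
14 → none → 0
20 → 17 → 1
17 → none → 0
22 → none → 0
38 → 28 → 1
28 → none → 0
41 → none → 0
52 → 47 → 1
47 → none → 0
55 → none → 0
Sum: 1 + 0 + 0 + 1 + 0 + 0 + 1 + 0 + 0 + 1 + 0 + 0 = 4

Inversions: 4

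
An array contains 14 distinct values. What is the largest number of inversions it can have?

The maximum occurs when the array is in strictly decreasing order: every one of the C(14, 2) pairs is inverted.
C(14, 2) = 14·13/2 = 91

91 inversions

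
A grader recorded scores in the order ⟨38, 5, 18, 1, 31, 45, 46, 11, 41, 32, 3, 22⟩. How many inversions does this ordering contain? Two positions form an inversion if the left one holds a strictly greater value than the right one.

32

Count, for each position, how many later elements it exceeds:
38: 8
5: 2
18: 3
1: 0
31: 3
45: 5
46: 5
11: 1
41: 3
32: 2
3: 0
22: 0
Sum: 8 + 2 + 3 + 0 + 3 + 5 + 5 + 1 + 3 + 2 + 0 + 0 = 32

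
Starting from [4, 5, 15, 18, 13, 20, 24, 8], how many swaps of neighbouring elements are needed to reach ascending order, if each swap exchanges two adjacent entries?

7

Minimum adjacent swaps = number of inversions (each swap of adjacent out-of-order elements removes one inversion and no swap can remove more).
Count inversions — for each element, later elements that are smaller:
4: none → 0
5: none → 0
15: 13, 8 → 2
18: 13, 8 → 2
13: 8 → 1
20: 8 → 1
24: 8 → 1
8: none → 0
Total inversions: 0 + 0 + 2 + 2 + 1 + 1 + 1 + 0 = 7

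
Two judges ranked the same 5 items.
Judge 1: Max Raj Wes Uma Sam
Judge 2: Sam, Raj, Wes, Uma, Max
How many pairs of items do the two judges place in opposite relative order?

Assign each item its position (1..5) in the first ordering, then rewrite the second ordering as that position sequence:
positions: Max→1, Raj→2, Wes→3, Uma→4, Sam→5
second ordering as positions: [5, 2, 3, 4, 1]
Discordant pairs = inversions in this position sequence.
5: 2, 3, 4, 1 → 4
2: 1 → 1
3: 1 → 1
4: 1 → 1
1: 0
Total: 4 + 1 + 1 + 1 + 0 = 7

7 discordant pairs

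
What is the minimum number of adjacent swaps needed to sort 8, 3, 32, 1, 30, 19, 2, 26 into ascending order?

14 adjacent swaps

Each adjacent swap fixes exactly one inversion, so the minimum swap count equals the number of inversions.
Count inversions — for each element, later elements that are smaller:
8: 3, 1, 2 → 3
3: 1, 2 → 2
32: 1, 30, 19, 2, 26 → 5
1: none → 0
30: 19, 2, 26 → 3
19: 2 → 1
2: none → 0
26: none → 0
Total inversions: 3 + 2 + 5 + 0 + 3 + 1 + 0 + 0 = 14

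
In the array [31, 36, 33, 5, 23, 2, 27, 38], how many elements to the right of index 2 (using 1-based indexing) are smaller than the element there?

5

The element at index 2 is 36.
Elements after it: 33, 5, 23, 2, 27, 38
Those smaller than 36: 33, 5, 23, 2, 27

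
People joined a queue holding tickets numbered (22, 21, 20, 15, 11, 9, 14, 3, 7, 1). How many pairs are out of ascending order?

Sweep left to right; for each value list the smaller values that follow it:
22 → 21, 20, 15, 11, 9, 14, 3, 7, 1 → 9
21 → 20, 15, 11, 9, 14, 3, 7, 1 → 8
20 → 15, 11, 9, 14, 3, 7, 1 → 7
15 → 11, 9, 14, 3, 7, 1 → 6
11 → 9, 3, 7, 1 → 4
9 → 3, 7, 1 → 3
14 → 3, 7, 1 → 3
3 → 1 → 1
7 → 1 → 1
1 → none → 0
Sum: 9 + 8 + 7 + 6 + 4 + 3 + 3 + 1 + 1 + 0 = 42

42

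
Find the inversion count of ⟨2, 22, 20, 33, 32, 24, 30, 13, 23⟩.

Inversions: 16

For each element, count later entries that are smaller:
2: 0
22: 2
20: 1
33: 5
32: 4
24: 2
30: 2
13: 0
23: 0
Sum: 0 + 2 + 1 + 5 + 4 + 2 + 2 + 0 + 0 = 16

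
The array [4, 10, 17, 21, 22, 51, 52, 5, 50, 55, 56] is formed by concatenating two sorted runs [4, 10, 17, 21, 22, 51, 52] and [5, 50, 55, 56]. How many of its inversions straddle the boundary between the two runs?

Take each right-half value and tally the left-half values above it:
r = 5: 10, 17, 21, 22, 51, 52 → 6
r = 50: 51, 52 → 2
r = 55: none → 0
r = 56: none → 0
Cross-inversions: 6 + 2 + 0 + 0 = 8

8 split inversions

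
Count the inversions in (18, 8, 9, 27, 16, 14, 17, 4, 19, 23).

Element-by-element contributions:
18 → 8, 9, 16, 14, 17, 4 → 6
8 → 4 → 1
9 → 4 → 1
27 → 16, 14, 17, 4, 19, 23 → 6
16 → 14, 4 → 2
14 → 4 → 1
17 → 4 → 1
4 → none → 0
19 → none → 0
23 → none → 0
Sum: 6 + 1 + 1 + 6 + 2 + 1 + 1 + 0 + 0 + 0 = 18

18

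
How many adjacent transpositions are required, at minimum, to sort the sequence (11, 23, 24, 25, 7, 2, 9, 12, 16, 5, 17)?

Minimum adjacent swaps = number of inversions (each swap of adjacent out-of-order elements removes one inversion and no swap can remove more).
Count inversions — for each element, later elements that are smaller:
11: 7, 2, 9, 5 → 4
23: 7, 2, 9, 12, 16, 5, 17 → 7
24: 7, 2, 9, 12, 16, 5, 17 → 7
25: 7, 2, 9, 12, 16, 5, 17 → 7
7: 2, 5 → 2
2: none → 0
9: 5 → 1
12: 5 → 1
16: 5 → 1
5: none → 0
17: none → 0
Total inversions: 4 + 7 + 7 + 7 + 2 + 0 + 1 + 1 + 1 + 0 + 0 = 30

30 adjacent swaps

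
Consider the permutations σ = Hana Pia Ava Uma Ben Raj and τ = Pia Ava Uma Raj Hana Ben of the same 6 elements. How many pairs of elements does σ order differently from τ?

5

Assign each item its position (1..6) in the first ordering, then rewrite the second ordering as that position sequence:
positions: Hana→1, Pia→2, Ava→3, Uma→4, Ben→5, Raj→6
second ordering as positions: [2, 3, 4, 6, 1, 5]
Discordant pairs = inversions in this position sequence.
2: 1 → 1
3: 1 → 1
4: 1 → 1
6: 1, 5 → 2
1: 0
5: 0
Total: 1 + 1 + 1 + 2 + 0 + 0 = 5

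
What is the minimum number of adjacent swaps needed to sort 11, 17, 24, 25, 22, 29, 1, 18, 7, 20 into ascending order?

23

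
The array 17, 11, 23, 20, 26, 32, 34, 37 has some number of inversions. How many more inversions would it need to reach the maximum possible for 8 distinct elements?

26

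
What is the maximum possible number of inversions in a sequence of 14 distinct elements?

The maximum occurs when the array is in strictly decreasing order: every one of the C(14, 2) pairs is inverted.
C(14, 2) = 14·13/2 = 91

91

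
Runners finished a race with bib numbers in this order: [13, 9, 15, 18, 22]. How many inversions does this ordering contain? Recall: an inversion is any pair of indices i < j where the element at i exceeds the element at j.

1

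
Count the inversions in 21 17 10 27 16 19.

8

Out-of-order index pairs (0-indexed):
(0,1): 21 > 17
(0,2): 21 > 10
(0,4): 21 > 16
(0,5): 21 > 19
(1,2): 17 > 10
(1,4): 17 > 16
(3,4): 27 > 16
(3,5): 27 > 19
That's 8 pairs.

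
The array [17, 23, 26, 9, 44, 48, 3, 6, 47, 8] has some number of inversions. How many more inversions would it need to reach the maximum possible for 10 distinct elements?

Maximum inversions for 10 distinct elements is C(10, 2) = 10·9/2 = 45.
Current inversions — for each element, count later smaller elements:
17: 4
23: 4
26: 4
9: 3
44: 3
48: 4
3: 0
6: 0
47: 1
8: 0
Current total: 4 + 4 + 4 + 3 + 3 + 4 + 0 + 0 + 1 + 0 = 23
Shortfall: 45 − 23 = 22

22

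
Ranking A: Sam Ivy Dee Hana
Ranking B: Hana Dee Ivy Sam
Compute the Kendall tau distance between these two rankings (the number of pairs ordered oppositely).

There are 6 discordant pairs.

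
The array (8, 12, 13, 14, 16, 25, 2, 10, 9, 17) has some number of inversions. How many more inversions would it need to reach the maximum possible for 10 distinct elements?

27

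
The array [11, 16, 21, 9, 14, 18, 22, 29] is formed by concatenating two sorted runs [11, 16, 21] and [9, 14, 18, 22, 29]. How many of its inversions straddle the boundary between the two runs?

Split inversions: 6

Take each right-half value and tally the left-half values above it:
r = 9: 11, 16, 21 → 3
r = 14: 16, 21 → 2
r = 18: 21 → 1
r = 22: none → 0
r = 29: none → 0
Cross-inversions: 3 + 2 + 1 + 0 + 0 = 6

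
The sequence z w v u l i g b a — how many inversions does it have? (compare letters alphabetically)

36

For each element, count later entries that are smaller:
z → w, v, u, l, i, g, b, a → 8
w → v, u, l, i, g, b, a → 7
v → u, l, i, g, b, a → 6
u → l, i, g, b, a → 5
l → i, g, b, a → 4
i → g, b, a → 3
g → b, a → 2
b → a → 1
a → none → 0
Sum: 8 + 7 + 6 + 5 + 4 + 3 + 2 + 1 + 0 = 36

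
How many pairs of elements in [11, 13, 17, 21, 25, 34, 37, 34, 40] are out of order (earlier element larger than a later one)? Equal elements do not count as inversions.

Inversions: 1

Count, for each position, how many later elements it exceeds:
11: 0
13: 0
17: 0
21: 0
25: 0
34: 0
37: 1
34: 0
40: 0
Sum: 0 + 0 + 0 + 0 + 0 + 0 + 1 + 0 + 0 = 1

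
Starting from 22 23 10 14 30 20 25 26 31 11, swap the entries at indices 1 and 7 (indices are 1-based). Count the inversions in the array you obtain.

Positions 1 and 7 hold 22 and 25; after swapping, the array is [25, 23, 10, 14, 30, 20, 22, 26, 31, 11].
Count, for each position, how many later elements it exceeds:
25 → 23, 10, 14, 20, 22, 11 → 6
23 → 10, 14, 20, 22, 11 → 5
10 → none → 0
14 → 11 → 1
30 → 20, 22, 26, 11 → 4
20 → 11 → 1
22 → 11 → 1
26 → 11 → 1
31 → 11 → 1
11 → none → 0
Sum: 6 + 5 + 0 + 1 + 4 + 1 + 1 + 1 + 1 + 0 = 20

20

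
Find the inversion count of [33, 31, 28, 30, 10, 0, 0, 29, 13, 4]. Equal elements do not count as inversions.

34

Count, for each position, how many later elements it exceeds:
33: 9
31: 8
28: 5
30: 6
10: 3
0: 0
0: 0
29: 2
13: 1
4: 0
Sum: 9 + 8 + 5 + 6 + 3 + 0 + 0 + 2 + 1 + 0 = 34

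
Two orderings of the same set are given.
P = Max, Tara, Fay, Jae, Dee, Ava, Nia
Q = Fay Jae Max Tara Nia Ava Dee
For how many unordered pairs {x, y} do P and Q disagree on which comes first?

There are 7 disagreeing pairs.

Assign each item its position (1..7) in the first ordering, then rewrite the second ordering as that position sequence:
positions: Max→1, Tara→2, Fay→3, Jae→4, Dee→5, Ava→6, Nia→7
second ordering as positions: [3, 4, 1, 2, 7, 6, 5]
Discordant pairs = inversions in this position sequence.
3: 1, 2 → 2
4: 1, 2 → 2
1: 0
2: 0
7: 6, 5 → 2
6: 5 → 1
5: 0
Total: 2 + 2 + 0 + 0 + 2 + 1 + 0 = 7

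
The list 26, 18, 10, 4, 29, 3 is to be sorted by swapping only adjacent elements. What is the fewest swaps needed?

The minimum number of adjacent swaps to sort an array equals its inversion count, since every such swap removes exactly one inversion.
Count inversions — for each element, later elements that are smaller:
26: 18, 10, 4, 3 → 4
18: 10, 4, 3 → 3
10: 4, 3 → 2
4: 3 → 1
29: 3 → 1
3: none → 0
Total inversions: 4 + 3 + 2 + 1 + 1 + 0 = 11

11 swaps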